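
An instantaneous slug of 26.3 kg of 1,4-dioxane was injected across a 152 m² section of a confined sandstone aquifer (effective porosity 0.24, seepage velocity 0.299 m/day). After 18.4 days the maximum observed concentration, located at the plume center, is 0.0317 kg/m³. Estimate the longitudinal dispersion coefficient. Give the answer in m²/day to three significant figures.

At the plume center C_max = M/(n_e·A·√(4πDt)), so D = M²/(4πt·(n_e·A·C_max)²).
n_e·A·C_max = 0.24 × 152 × 0.0317 = 1.156 kg/m.
D = 26.3²/(4π × 18.4 × 1.156²) = 2.24 m²/day.

2.24 m²/day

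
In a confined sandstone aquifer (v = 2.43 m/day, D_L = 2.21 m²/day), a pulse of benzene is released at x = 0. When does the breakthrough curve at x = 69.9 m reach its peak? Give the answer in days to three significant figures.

28.4 days

For the 1D instantaneous-source solution, setting ∂C/∂t = 0 at fixed x gives v²t² + 2Dt − x² = 0, so t = (√(D² + v²x²) − D)/v².
√(D² + v²x²) = √(2.21² + 2.43² × 69.9²) = 169.9; v² = 5.9049.
t = (169.9 − 2.21)/5.9049 = 28.4 days (vs. the pure-advection estimate x/v = 28.8 d).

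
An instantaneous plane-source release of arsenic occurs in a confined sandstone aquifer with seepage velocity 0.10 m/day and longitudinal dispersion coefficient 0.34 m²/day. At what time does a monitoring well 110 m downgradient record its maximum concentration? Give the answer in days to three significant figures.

1070 days

For the 1D instantaneous-source solution, setting ∂C/∂t = 0 at fixed x gives v²t² + 2Dt − x² = 0, so t = (√(D² + v²x²) − D)/v².
√(D² + v²x²) = √(0.34² + 0.10² × 110²) = 11.01; v² = 0.01.
t = (11.01 − 0.34)/0.01 = 1070 days (vs. the pure-advection estimate x/v = 1100 d).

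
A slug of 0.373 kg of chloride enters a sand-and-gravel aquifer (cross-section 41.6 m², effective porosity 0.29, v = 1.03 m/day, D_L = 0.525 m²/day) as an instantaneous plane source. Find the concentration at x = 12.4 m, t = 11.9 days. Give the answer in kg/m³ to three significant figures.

For an instantaneous plane source, C(x,t) = M/(n_e·A·√(4πDt)) · exp(−(x−vt)²/(4Dt)), with n_e·A the pore (flow) area.
Plume center vt = 1.03 × 11.9 = 12.257 m, so the well at 12.4 m is 0.143 m downgradient of the peak.
√(4πDt) = 8.860 m, giving peak height M/(n_e·A·√(4πDt)) = 0.373/(0.29 × 41.6 × 8.860) = 0.003490 kg/m³.
(x−vt)²/(4Dt) = (0.143)²/(4 × 0.525 × 11.9) = 0.0008183; exp(−0.0008183) = 0.9992.
C = 0.003490 × 0.9992 = 0.00349 kg/m³.

0.00349 kg/m³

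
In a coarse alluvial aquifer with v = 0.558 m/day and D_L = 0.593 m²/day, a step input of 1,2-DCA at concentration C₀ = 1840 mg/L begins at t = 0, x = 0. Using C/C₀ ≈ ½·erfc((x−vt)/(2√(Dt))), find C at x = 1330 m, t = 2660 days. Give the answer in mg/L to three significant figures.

1830 mg/L

For a continuous step input, C/C₀ ≈ ½·erfc((x−vt)/(2√(Dt))).
vt = 0.558 × 2660 = 1484.28 m and 2√(Dt) = 2√(0.593 × 2660) = 79.43 m.
Argument (x−vt)/(2√(Dt)) = (1330 − 1484.28)/79.43 = -1.942; ½·erfc(-1.942) = 0.9970.
C = 1840 × 0.9970 = 1830 mg/L.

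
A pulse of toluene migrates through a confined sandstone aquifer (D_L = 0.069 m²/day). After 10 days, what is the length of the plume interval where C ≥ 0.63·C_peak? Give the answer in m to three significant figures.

2.26 m

The plume is Gaussian with σ = √(2Dt) = √(2 × 0.069 × 10) = 1.175 m.
C/C_peak = exp(−Δx²/(2σ²)) = 0.63 ⇒ Δx = σ·√(−2 ln 0.63) = 1.175 × 0.9613 = 1.130 m.
Width = 2Δx = 2.26 m.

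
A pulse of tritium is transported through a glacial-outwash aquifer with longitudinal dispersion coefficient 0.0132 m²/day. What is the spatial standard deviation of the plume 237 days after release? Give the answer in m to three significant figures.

Dispersive spreading gives a Gaussian with σ² = 2Dt; advection only shifts the center.
σ = √(2 × 0.0132 × 237) = 2.50 m.

2.50 m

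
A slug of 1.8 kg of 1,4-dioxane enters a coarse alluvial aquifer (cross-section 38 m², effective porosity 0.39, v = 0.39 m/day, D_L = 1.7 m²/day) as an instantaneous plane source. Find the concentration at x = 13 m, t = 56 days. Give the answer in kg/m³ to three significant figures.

0.00286 kg/m³

For an instantaneous plane source, C(x,t) = M/(n_e·A·√(4πDt)) · exp(−(x−vt)²/(4Dt)), with n_e·A the pore (flow) area.
Plume center vt = 0.39 × 56 = 21.84 m, so the well at 13 m is 8.84 m upgradient of the peak.
√(4πDt) = 34.59 m, giving peak height M/(n_e·A·√(4πDt)) = 1.8/(0.39 × 38 × 34.59) = 0.003511 kg/m³.
(x−vt)²/(4Dt) = (-8.84)²/(4 × 1.7 × 56) = 0.2052; exp(−0.2052) = 0.8145.
C = 0.003511 × 0.8145 = 0.00286 kg/m³.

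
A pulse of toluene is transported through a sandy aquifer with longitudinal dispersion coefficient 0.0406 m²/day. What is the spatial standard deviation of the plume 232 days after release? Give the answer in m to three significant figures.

Dispersive spreading gives a Gaussian with σ² = 2Dt; advection only shifts the center.
σ = √(2 × 0.0406 × 232) = 4.34 m.

4.34 m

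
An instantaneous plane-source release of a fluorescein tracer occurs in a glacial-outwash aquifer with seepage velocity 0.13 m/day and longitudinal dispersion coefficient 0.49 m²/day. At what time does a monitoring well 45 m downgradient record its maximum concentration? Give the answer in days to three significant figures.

318 days

For the 1D instantaneous-source solution, setting ∂C/∂t = 0 at fixed x gives v²t² + 2Dt − x² = 0, so t = (√(D² + v²x²) − D)/v².
√(D² + v²x²) = √(0.49² + 0.13² × 45²) = 5.870; v² = 0.0169.
t = (5.870 − 0.49)/0.0169 = 318 days (vs. the pure-advection estimate x/v = 346 d).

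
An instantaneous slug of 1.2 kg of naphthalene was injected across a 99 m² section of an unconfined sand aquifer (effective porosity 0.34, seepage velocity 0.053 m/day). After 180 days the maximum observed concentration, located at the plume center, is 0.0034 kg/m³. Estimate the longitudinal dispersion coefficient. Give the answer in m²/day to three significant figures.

0.0486 m²/day

At the plume center C_max = M/(n_e·A·√(4πDt)), so D = M²/(4πt·(n_e·A·C_max)²).
n_e·A·C_max = 0.34 × 99 × 0.0034 = 0.1144 kg/m.
D = 1.2²/(4π × 180 × 0.1144²) = 0.0486 m²/day.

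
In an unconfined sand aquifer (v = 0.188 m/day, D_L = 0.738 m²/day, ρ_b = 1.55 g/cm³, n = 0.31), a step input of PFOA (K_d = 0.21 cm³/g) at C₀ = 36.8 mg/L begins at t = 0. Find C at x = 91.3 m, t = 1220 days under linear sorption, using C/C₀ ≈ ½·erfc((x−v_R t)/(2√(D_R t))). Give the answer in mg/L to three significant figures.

27.8 mg/L

Retardation factor R = 1 + ρ_b·K_d/n = 1 + 1.55 × 0.21/0.31 = 2.050.
Sorption retards both mechanisms: v_R = v/R = 0.09171 m/day, D_R = D/R = 0.3600 m²/day.
v_R·t = 0.09171 × 1220 = 111.8862 m; 2√(D_R t) = 41.91 m; argument = (91.3 − 111.8862)/41.91 = -0.4912.
C = C₀ × ½·erfc(-0.4912) = 36.8 × 0.7564 = 27.8 mg/L.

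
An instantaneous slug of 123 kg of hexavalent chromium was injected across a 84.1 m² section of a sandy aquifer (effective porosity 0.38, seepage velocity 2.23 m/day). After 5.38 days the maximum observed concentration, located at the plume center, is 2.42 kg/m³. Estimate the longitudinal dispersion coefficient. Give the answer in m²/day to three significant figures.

0.0374 m²/day

At the plume center C_max = M/(n_e·A·√(4πDt)), so D = M²/(4πt·(n_e·A·C_max)²).
n_e·A·C_max = 0.38 × 84.1 × 2.42 = 77.34 kg/m.
D = 123²/(4π × 5.38 × 77.34²) = 0.0374 m²/day.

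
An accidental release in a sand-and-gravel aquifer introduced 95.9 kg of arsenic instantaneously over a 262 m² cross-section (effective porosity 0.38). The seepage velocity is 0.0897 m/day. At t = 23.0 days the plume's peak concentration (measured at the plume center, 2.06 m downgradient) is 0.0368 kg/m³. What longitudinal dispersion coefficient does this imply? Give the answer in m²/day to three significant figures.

2.37 m²/day

At the plume center C_max = M/(n_e·A·√(4πDt)), so D = M²/(4πt·(n_e·A·C_max)²).
n_e·A·C_max = 0.38 × 262 × 0.0368 = 3.664 kg/m.
D = 95.9²/(4π × 23.0 × 3.664²) = 2.37 m²/day.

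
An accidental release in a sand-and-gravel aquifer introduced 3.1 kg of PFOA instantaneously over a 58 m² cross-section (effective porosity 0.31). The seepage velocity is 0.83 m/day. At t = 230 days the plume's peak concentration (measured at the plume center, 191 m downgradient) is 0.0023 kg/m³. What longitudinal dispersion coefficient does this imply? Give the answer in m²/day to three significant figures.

At the plume center C_max = M/(n_e·A·√(4πDt)), so D = M²/(4πt·(n_e·A·C_max)²).
n_e·A·C_max = 0.31 × 58 × 0.0023 = 0.04135 kg/m.
D = 3.1²/(4π × 230 × 0.04135²) = 1.94 m²/day.

1.94 m²/day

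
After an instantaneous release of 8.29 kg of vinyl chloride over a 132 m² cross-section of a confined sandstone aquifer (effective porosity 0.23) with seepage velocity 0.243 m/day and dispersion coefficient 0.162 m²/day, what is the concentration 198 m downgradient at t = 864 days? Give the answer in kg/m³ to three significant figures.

For an instantaneous plane source, C(x,t) = M/(n_e·A·√(4πDt)) · exp(−(x−vt)²/(4Dt)), with n_e·A the pore (flow) area.
Plume center vt = 0.243 × 864 = 209.952 m, so the well at 198 m is 11.952 m upgradient of the peak.
√(4πDt) = 41.94 m, giving peak height M/(n_e·A·√(4πDt)) = 8.29/(0.23 × 132 × 41.94) = 0.006511 kg/m³.
(x−vt)²/(4Dt) = (-11.952)²/(4 × 0.162 × 864) = 0.2551; exp(−0.2551) = 0.7748.
C = 0.006511 × 0.7748 = 0.00504 kg/m³.

0.00504 kg/m³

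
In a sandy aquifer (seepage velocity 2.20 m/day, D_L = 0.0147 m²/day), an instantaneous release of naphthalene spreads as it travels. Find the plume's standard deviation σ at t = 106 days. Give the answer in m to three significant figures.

Dispersive spreading gives a Gaussian with σ² = 2Dt; advection only shifts the center.
σ = √(2 × 0.0147 × 106) = 1.77 m.

1.77 m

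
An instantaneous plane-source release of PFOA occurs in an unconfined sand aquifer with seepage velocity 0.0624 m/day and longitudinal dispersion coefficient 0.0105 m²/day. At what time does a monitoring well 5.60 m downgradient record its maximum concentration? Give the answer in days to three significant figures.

For the 1D instantaneous-source solution, setting ∂C/∂t = 0 at fixed x gives v²t² + 2Dt − x² = 0, so t = (√(D² + v²x²) − D)/v².
√(D² + v²x²) = √(0.0105² + 0.0624² × 5.60²) = 0.3496; v² = 0.00389376.
t = (0.3496 − 0.0105)/0.00389376 = 87.1 days (vs. the pure-advection estimate x/v = 89.7 d).

87.1 days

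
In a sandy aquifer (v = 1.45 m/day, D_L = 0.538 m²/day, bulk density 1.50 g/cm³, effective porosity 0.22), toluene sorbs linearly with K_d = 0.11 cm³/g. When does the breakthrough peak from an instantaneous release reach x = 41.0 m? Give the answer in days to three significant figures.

Retardation factor R = 1 + ρ_b·K_d/n = 1 + 1.50 × 0.11/0.22 = 1.750.
Sorption retards both mechanisms: v_R = v/R = 0.8286 m/day, D_R = D/R = 0.3074 m²/day.
Peak time from v_R²t² + 2D_R t − x² = 0: t = (√(D_R² + v_R²x²) − D_R)/v_R².
√(D_R² + v_R²x²) = √(0.3074² + 0.8286² × 41.0²) = 33.97; v_R² = 0.6866.
t = (33.97 − 0.3074)/0.6866 = 49.0 days.

49.0 days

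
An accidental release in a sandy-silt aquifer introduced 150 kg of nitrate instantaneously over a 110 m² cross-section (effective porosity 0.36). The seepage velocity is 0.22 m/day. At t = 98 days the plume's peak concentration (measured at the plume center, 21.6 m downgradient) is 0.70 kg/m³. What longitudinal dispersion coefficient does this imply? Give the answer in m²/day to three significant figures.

0.0238 m²/day

At the plume center C_max = M/(n_e·A·√(4πDt)), so D = M²/(4πt·(n_e·A·C_max)²).
n_e·A·C_max = 0.36 × 110 × 0.70 = 27.72 kg/m.
D = 150²/(4π × 98 × 27.72²) = 0.0238 m²/day.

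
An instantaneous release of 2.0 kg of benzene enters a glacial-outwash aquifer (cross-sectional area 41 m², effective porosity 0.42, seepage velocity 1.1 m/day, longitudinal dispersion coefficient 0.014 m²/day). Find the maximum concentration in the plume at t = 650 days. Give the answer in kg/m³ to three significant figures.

The peak of an instantaneous 1D plume sits at x = vt; there the Gaussian factor is 1 and C_max = M/(n_e·A·√(4πDt)), where n_e·A is the pore area the mass is dissolved in.
√(4πDt) = √(4π × 0.014 × 650) = 10.69 m, so C_max = 2.0/(0.42 × 41 × 10.69) = 0.0109 kg/m³.

0.0109 kg/m³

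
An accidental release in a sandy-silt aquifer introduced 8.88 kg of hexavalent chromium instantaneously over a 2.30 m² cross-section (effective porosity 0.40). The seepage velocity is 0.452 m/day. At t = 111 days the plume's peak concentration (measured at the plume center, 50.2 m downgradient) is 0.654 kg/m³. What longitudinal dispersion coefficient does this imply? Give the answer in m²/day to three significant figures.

0.156 m²/day

At the plume center C_max = M/(n_e·A·√(4πDt)), so D = M²/(4πt·(n_e·A·C_max)²).
n_e·A·C_max = 0.40 × 2.30 × 0.654 = 0.6017 kg/m.
D = 8.88²/(4π × 111 × 0.6017²) = 0.156 m²/day.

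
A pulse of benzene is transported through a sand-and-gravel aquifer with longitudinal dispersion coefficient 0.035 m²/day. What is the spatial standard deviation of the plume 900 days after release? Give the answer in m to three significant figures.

7.94 m

Dispersive spreading gives a Gaussian with σ² = 2Dt; advection only shifts the center.
σ = √(2 × 0.035 × 900) = 7.94 m.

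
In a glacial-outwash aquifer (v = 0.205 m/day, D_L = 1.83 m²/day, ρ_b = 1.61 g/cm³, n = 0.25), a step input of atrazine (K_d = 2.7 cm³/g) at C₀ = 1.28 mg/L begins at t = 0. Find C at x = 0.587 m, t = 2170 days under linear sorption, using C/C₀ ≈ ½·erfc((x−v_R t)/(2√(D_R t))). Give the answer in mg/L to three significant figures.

Retardation factor R = 1 + ρ_b·K_d/n = 1 + 1.61 × 2.7/0.25 = 18.39.
Sorption retards both mechanisms: v_R = v/R = 0.01115 m/day, D_R = D/R = 0.09951 m²/day.
v_R·t = 0.01115 × 2170 = 24.1955 m; 2√(D_R t) = 29.39 m; argument = (0.587 − 24.1955)/29.39 = -0.8033.
C = C₀ × ½·erfc(-0.8033) = 1.28 × 0.8720 = 1.12 mg/L.

1.12 mg/L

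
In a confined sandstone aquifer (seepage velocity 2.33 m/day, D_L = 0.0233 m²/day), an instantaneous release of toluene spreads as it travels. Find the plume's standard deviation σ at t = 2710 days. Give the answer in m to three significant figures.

Dispersive spreading gives a Gaussian with σ² = 2Dt; advection only shifts the center.
σ = √(2 × 0.0233 × 2710) = 11.2 m.

11.2 m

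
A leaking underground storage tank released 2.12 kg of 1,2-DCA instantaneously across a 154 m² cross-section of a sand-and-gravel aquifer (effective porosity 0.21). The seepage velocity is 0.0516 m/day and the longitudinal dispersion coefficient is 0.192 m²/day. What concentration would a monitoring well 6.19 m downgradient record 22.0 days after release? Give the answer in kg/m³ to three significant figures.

For an instantaneous plane source, C(x,t) = M/(n_e·A·√(4πDt)) · exp(−(x−vt)²/(4Dt)), with n_e·A the pore (flow) area.
Plume center vt = 0.0516 × 22.0 = 1.1352 m, so the well at 6.19 m is 5.0548 m downgradient of the peak.
√(4πDt) = 7.286 m, giving peak height M/(n_e·A·√(4πDt)) = 2.12/(0.21 × 154 × 7.286) = 0.008997 kg/m³.
(x−vt)²/(4Dt) = (5.0548)²/(4 × 0.192 × 22.0) = 1.512; exp(−1.512) = 0.2205.
C = 0.008997 × 0.2205 = 0.00198 kg/m³.

0.00198 kg/m³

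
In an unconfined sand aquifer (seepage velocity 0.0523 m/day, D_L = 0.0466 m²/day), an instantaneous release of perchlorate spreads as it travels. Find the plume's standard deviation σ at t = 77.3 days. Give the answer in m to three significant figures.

Dispersive spreading gives a Gaussian with σ² = 2Dt; advection only shifts the center.
σ = √(2 × 0.0466 × 77.3) = 2.68 m.

2.68 m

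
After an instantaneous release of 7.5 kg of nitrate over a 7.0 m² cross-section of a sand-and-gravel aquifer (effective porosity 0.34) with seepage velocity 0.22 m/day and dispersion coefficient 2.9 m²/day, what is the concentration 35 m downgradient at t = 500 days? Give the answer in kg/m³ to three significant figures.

For an instantaneous plane source, C(x,t) = M/(n_e·A·√(4πDt)) · exp(−(x−vt)²/(4Dt)), with n_e·A the pore (flow) area.
Plume center vt = 0.22 × 500 = 110 m, so the well at 35 m is 75 m upgradient of the peak.
√(4πDt) = 135.0 m, giving peak height M/(n_e·A·√(4πDt)) = 7.5/(0.34 × 7.0 × 135.0) = 0.02334 kg/m³.
(x−vt)²/(4Dt) = (-75)²/(4 × 2.9 × 500) = 0.9698; exp(−0.9698) = 0.3792.
C = 0.02334 × 0.3792 = 0.00885 kg/m³.

0.00885 kg/m³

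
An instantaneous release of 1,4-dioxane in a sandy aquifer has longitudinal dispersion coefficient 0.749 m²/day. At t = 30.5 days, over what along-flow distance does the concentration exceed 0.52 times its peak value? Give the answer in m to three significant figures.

The plume is Gaussian with σ = √(2Dt) = √(2 × 0.749 × 30.5) = 6.759 m.
C/C_peak = exp(−Δx²/(2σ²)) = 0.52 ⇒ Δx = σ·√(−2 ln 0.52) = 6.759 × 1.144 = 7.732 m.
Width = 2Δx = 15.5 m.

15.5 m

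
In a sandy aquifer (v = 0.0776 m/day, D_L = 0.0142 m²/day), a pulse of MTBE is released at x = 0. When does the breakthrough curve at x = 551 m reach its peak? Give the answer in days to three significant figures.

For the 1D instantaneous-source solution, setting ∂C/∂t = 0 at fixed x gives v²t² + 2Dt − x² = 0, so t = (√(D² + v²x²) − D)/v².
√(D² + v²x²) = √(0.0142² + 0.0776² × 551²) = 42.76; v² = 0.00602176.
t = (42.76 − 0.0142)/0.00602176 = 7100 days (vs. the pure-advection estimate x/v = 7100 d).

7100 days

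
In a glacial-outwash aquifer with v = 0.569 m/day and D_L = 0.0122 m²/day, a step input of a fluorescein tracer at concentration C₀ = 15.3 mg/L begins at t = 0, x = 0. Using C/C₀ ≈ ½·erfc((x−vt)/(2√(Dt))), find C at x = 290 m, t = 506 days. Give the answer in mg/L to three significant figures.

For a continuous step input, C/C₀ ≈ ½·erfc((x−vt)/(2√(Dt))).
vt = 0.569 × 506 = 287.914 m and 2√(Dt) = 2√(0.0122 × 506) = 4.969 m.
Argument (x−vt)/(2√(Dt)) = (290 − 287.914)/4.969 = 0.4198; ½·erfc(0.4198) = 0.2764.
C = 15.3 × 0.2764 = 4.23 mg/L.

4.23 mg/L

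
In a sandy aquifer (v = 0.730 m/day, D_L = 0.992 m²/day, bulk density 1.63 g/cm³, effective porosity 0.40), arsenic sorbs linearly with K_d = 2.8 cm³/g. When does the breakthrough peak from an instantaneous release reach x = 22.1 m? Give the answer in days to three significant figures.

Retardation factor R = 1 + ρ_b·K_d/n = 1 + 1.63 × 2.8/0.40 = 12.41.
Sorption retards both mechanisms: v_R = v/R = 0.05882 m/day, D_R = D/R = 0.07994 m²/day.
Peak time from v_R²t² + 2D_R t − x² = 0: t = (√(D_R² + v_R²x²) − D_R)/v_R².
√(D_R² + v_R²x²) = √(0.07994² + 0.05882² × 22.1²) = 1.302; v_R² = 0.003460.
t = (1.302 − 0.07994)/0.003460 = 353 days.

353 days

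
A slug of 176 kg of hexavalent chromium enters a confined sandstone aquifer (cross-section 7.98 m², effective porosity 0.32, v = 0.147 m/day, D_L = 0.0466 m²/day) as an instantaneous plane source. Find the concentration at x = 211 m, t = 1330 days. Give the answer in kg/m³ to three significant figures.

For an instantaneous plane source, C(x,t) = M/(n_e·A·√(4πDt)) · exp(−(x−vt)²/(4Dt)), with n_e·A the pore (flow) area.
Plume center vt = 0.147 × 1330 = 195.51 m, so the well at 211 m is 15.49 m downgradient of the peak.
√(4πDt) = 27.91 m, giving peak height M/(n_e·A·√(4πDt)) = 176/(0.32 × 7.98 × 27.91) = 2.469 kg/m³.
(x−vt)²/(4Dt) = (15.49)²/(4 × 0.0466 × 1330) = 0.9678; exp(−0.9678) = 0.3799.
C = 2.469 × 0.3799 = 0.938 kg/m³.

0.938 kg/m³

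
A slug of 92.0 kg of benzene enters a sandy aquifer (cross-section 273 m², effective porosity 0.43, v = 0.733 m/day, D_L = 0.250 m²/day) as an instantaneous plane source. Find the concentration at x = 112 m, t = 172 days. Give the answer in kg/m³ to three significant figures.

0.0107 kg/m³

For an instantaneous plane source, C(x,t) = M/(n_e·A·√(4πDt)) · exp(−(x−vt)²/(4Dt)), with n_e·A the pore (flow) area.
Plume center vt = 0.733 × 172 = 126.076 m, so the well at 112 m is 14.076 m upgradient of the peak.
√(4πDt) = 23.25 m, giving peak height M/(n_e·A·√(4πDt)) = 92.0/(0.43 × 273 × 23.25) = 0.03371 kg/m³.
(x−vt)²/(4Dt) = (-14.076)²/(4 × 0.250 × 172) = 1.152; exp(−1.152) = 0.3160.
C = 0.03371 × 0.3160 = 0.0107 kg/m³.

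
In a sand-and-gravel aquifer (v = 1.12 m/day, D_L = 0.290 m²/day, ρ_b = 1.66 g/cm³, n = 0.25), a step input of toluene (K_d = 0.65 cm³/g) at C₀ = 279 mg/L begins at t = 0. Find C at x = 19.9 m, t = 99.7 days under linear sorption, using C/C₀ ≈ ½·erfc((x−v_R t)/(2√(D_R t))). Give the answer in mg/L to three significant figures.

176 mg/L

Retardation factor R = 1 + ρ_b·K_d/n = 1 + 1.66 × 0.65/0.25 = 5.316.
Sorption retards both mechanisms: v_R = v/R = 0.2107 m/day, D_R = D/R = 0.05455 m²/day.
v_R·t = 0.2107 × 99.7 = 21.00679 m; 2√(D_R t) = 4.664 m; argument = (19.9 − 21.00679)/4.664 = -0.2373.
C = C₀ × ½·erfc(-0.2373) = 279 × 0.6314 = 176 mg/L.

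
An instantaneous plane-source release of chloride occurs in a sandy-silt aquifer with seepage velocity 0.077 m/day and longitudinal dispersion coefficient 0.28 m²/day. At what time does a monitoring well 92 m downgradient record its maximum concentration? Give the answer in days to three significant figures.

1150 days

For the 1D instantaneous-source solution, setting ∂C/∂t = 0 at fixed x gives v²t² + 2Dt − x² = 0, so t = (√(D² + v²x²) − D)/v².
√(D² + v²x²) = √(0.28² + 0.077² × 92²) = 7.090; v² = 0.005929.
t = (7.090 − 0.28)/0.005929 = 1150 days (vs. the pure-advection estimate x/v = 1190 d).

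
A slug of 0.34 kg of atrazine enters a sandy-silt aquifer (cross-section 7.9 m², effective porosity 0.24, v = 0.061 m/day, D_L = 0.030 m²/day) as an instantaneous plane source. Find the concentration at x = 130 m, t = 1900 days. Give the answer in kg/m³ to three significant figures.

For an instantaneous plane source, C(x,t) = M/(n_e·A·√(4πDt)) · exp(−(x−vt)²/(4Dt)), with n_e·A the pore (flow) area.
Plume center vt = 0.061 × 1900 = 115.9 m, so the well at 130 m is 14.1 m downgradient of the peak.
√(4πDt) = 26.76 m, giving peak height M/(n_e·A·√(4πDt)) = 0.34/(0.24 × 7.9 × 26.76) = 0.006701 kg/m³.
(x−vt)²/(4Dt) = (14.1)²/(4 × 0.030 × 1900) = 0.8720; exp(−0.8720) = 0.4181.
C = 0.006701 × 0.4181 = 0.00280 kg/m³.

0.00280 kg/m³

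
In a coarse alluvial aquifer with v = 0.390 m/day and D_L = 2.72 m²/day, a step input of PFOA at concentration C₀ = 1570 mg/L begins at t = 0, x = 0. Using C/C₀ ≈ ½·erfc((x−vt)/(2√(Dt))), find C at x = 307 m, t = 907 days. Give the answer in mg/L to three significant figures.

For a continuous step input, C/C₀ ≈ ½·erfc((x−vt)/(2√(Dt))).
vt = 0.390 × 907 = 353.73 m and 2√(Dt) = 2√(2.72 × 907) = 99.34 m.
Argument (x−vt)/(2√(Dt)) = (307 − 353.73)/99.34 = -0.4704; ½·erfc(-0.4704) = 0.7471.
C = 1570 × 0.7471 = 1170 mg/L.

1170 mg/L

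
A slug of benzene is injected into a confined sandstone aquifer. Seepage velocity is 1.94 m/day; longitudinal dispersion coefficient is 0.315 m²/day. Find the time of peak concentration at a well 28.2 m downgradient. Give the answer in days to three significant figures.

For the 1D instantaneous-source solution, setting ∂C/∂t = 0 at fixed x gives v²t² + 2Dt − x² = 0, so t = (√(D² + v²x²) − D)/v².
√(D² + v²x²) = √(0.315² + 1.94² × 28.2²) = 54.71; v² = 3.7636.
t = (54.71 − 0.315)/3.7636 = 14.5 days (vs. the pure-advection estimate x/v = 14.5 d).

14.5 days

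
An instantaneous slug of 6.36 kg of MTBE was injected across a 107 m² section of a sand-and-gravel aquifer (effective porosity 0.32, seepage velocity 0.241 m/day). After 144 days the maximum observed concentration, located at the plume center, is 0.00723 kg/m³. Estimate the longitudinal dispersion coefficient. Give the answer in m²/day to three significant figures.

At the plume center C_max = M/(n_e·A·√(4πDt)), so D = M²/(4πt·(n_e·A·C_max)²).
n_e·A·C_max = 0.32 × 107 × 0.00723 = 0.2476 kg/m.
D = 6.36²/(4π × 144 × 0.2476²) = 0.365 m²/day.

0.365 m²/day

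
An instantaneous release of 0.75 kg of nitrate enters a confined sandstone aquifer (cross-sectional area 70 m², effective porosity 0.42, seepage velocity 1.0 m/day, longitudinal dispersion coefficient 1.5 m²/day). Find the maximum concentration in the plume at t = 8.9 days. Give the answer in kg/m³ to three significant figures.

0.00197 kg/m³

The peak of an instantaneous 1D plume sits at x = vt; there the Gaussian factor is 1 and C_max = M/(n_e·A·√(4πDt)), where n_e·A is the pore area the mass is dissolved in.
√(4πDt) = √(4π × 1.5 × 8.9) = 12.95 m, so C_max = 0.75/(0.42 × 70 × 12.95) = 0.00197 kg/m³.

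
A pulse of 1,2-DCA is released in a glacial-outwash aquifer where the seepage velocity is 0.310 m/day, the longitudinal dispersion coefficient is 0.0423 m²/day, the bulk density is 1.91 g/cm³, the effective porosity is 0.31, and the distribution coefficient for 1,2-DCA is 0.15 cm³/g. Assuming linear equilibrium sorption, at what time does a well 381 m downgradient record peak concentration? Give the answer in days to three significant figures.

Retardation factor R = 1 + ρ_b·K_d/n = 1 + 1.91 × 0.15/0.31 = 1.924.
Sorption retards both mechanisms: v_R = v/R = 0.1611 m/day, D_R = D/R = 0.02199 m²/day.
Peak time from v_R²t² + 2D_R t − x² = 0: t = (√(D_R² + v_R²x²) − D_R)/v_R².
√(D_R² + v_R²x²) = √(0.02199² + 0.1611² × 381²) = 61.38; v_R² = 0.02595.
t = (61.38 − 0.02199)/0.02595 = 2360 days.

2360 days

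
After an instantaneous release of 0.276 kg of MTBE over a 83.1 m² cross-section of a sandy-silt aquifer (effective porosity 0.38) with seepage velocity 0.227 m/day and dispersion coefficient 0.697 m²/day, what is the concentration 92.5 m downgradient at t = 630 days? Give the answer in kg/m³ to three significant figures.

For an instantaneous plane source, C(x,t) = M/(n_e·A·√(4πDt)) · exp(−(x−vt)²/(4Dt)), with n_e·A the pore (flow) area.
Plume center vt = 0.227 × 630 = 143.01 m, so the well at 92.5 m is 50.51 m upgradient of the peak.
√(4πDt) = 74.28 m, giving peak height M/(n_e·A·√(4πDt)) = 0.276/(0.38 × 83.1 × 74.28) = 0.0001177 kg/m³.
(x−vt)²/(4Dt) = (-50.51)²/(4 × 0.697 × 630) = 1.453; exp(−1.453) = 0.2339.
C = 0.0001177 × 0.2339 = 2.75e-05 kg/m³.

2.75e-05 kg/m³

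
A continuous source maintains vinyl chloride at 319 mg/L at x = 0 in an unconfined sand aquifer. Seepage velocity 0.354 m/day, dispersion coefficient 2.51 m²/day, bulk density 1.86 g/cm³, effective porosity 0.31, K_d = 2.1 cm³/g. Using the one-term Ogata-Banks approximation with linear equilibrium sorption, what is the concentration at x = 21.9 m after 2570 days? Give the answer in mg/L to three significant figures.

Retardation factor R = 1 + ρ_b·K_d/n = 1 + 1.86 × 2.1/0.31 = 13.60.
Sorption retards both mechanisms: v_R = v/R = 0.02603 m/day, D_R = D/R = 0.1846 m²/day.
v_R·t = 0.02603 × 2570 = 66.8971 m; 2√(D_R t) = 43.56 m; argument = (21.9 − 66.8971)/43.56 = -1.033.
C = C₀ × ½·erfc(-1.033) = 319 × 0.9280 = 296 mg/L.

296 mg/L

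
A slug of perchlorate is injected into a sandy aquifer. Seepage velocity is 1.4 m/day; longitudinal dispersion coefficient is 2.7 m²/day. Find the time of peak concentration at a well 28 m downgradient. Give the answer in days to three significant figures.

For the 1D instantaneous-source solution, setting ∂C/∂t = 0 at fixed x gives v²t² + 2Dt − x² = 0, so t = (√(D² + v²x²) − D)/v².
√(D² + v²x²) = √(2.7² + 1.4² × 28²) = 39.29; v² = 1.96.
t = (39.29 − 2.7)/1.96 = 18.7 days (vs. the pure-advection estimate x/v = 20.0 d).

18.7 days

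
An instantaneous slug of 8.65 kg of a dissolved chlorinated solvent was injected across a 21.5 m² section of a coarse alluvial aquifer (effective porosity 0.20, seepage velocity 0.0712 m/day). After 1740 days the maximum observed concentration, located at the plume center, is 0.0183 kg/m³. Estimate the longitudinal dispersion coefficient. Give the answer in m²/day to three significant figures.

0.553 m²/day

At the plume center C_max = M/(n_e·A·√(4πDt)), so D = M²/(4πt·(n_e·A·C_max)²).
n_e·A·C_max = 0.20 × 21.5 × 0.0183 = 0.07869 kg/m.
D = 8.65²/(4π × 1740 × 0.07869²) = 0.553 m²/day.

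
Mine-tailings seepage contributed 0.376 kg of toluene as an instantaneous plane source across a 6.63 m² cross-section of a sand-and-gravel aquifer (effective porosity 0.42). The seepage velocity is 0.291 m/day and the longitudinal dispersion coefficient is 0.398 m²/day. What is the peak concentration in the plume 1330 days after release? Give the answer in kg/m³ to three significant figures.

0.00166 kg/m³

The peak of an instantaneous 1D plume sits at x = vt; there the Gaussian factor is 1 and C_max = M/(n_e·A·√(4πDt)), where n_e·A is the pore area the mass is dissolved in.
√(4πDt) = √(4π × 0.398 × 1330) = 81.56 m, so C_max = 0.376/(0.42 × 6.63 × 81.56) = 0.00166 kg/m³.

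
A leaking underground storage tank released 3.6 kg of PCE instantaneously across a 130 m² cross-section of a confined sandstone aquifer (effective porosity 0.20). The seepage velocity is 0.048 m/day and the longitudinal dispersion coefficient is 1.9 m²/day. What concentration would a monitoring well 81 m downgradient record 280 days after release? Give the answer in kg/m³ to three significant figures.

For an instantaneous plane source, C(x,t) = M/(n_e·A·√(4πDt)) · exp(−(x−vt)²/(4Dt)), with n_e·A the pore (flow) area.
Plume center vt = 0.048 × 280 = 13.44 m, so the well at 81 m is 67.56 m downgradient of the peak.
√(4πDt) = 81.76 m, giving peak height M/(n_e·A·√(4πDt)) = 3.6/(0.20 × 130 × 81.76) = 0.001694 kg/m³.
(x−vt)²/(4Dt) = (67.56)²/(4 × 1.9 × 280) = 2.145; exp(−2.145) = 0.1171.
C = 0.001694 × 0.1171 = 0.000198 kg/m³.

0.000198 kg/m³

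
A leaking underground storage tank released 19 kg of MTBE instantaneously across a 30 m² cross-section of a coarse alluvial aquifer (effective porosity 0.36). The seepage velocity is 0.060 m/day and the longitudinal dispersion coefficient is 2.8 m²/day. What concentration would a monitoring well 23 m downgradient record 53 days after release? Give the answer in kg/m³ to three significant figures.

0.0210 kg/m³

For an instantaneous plane source, C(x,t) = M/(n_e·A·√(4πDt)) · exp(−(x−vt)²/(4Dt)), with n_e·A the pore (flow) area.
Plume center vt = 0.060 × 53 = 3.18 m, so the well at 23 m is 19.82 m downgradient of the peak.
√(4πDt) = 43.18 m, giving peak height M/(n_e·A·√(4πDt)) = 19/(0.36 × 30 × 43.18) = 0.04074 kg/m³.
(x−vt)²/(4Dt) = (19.82)²/(4 × 2.8 × 53) = 0.6618; exp(−0.6618) = 0.5159.
C = 0.04074 × 0.5159 = 0.0210 kg/m³.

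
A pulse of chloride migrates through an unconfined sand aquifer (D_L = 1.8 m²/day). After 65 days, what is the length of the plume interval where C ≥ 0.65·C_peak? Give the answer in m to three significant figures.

The plume is Gaussian with σ = √(2Dt) = √(2 × 1.8 × 65) = 15.30 m.
C/C_peak = exp(−Δx²/(2σ²)) = 0.65 ⇒ Δx = σ·√(−2 ln 0.65) = 15.30 × 0.9282 = 14.20 m.
Width = 2Δx = 28.4 m.

28.4 m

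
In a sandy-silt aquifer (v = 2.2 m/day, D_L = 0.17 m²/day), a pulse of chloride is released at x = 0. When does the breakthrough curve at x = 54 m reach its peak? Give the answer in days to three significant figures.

24.5 days

For the 1D instantaneous-source solution, setting ∂C/∂t = 0 at fixed x gives v²t² + 2Dt − x² = 0, so t = (√(D² + v²x²) − D)/v².
√(D² + v²x²) = √(0.17² + 2.2² × 54²) = 118.8; v² = 4.84.
t = (118.8 − 0.17)/4.84 = 24.5 days (vs. the pure-advection estimate x/v = 24.5 d).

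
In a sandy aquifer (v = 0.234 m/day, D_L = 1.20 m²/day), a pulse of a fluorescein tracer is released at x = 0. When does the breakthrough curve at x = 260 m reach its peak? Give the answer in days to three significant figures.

1090 days

For the 1D instantaneous-source solution, setting ∂C/∂t = 0 at fixed x gives v²t² + 2Dt − x² = 0, so t = (√(D² + v²x²) − D)/v².
√(D² + v²x²) = √(1.20² + 0.234² × 260²) = 60.85; v² = 0.054756.
t = (60.85 − 1.20)/0.054756 = 1090 days (vs. the pure-advection estimate x/v = 1110 d).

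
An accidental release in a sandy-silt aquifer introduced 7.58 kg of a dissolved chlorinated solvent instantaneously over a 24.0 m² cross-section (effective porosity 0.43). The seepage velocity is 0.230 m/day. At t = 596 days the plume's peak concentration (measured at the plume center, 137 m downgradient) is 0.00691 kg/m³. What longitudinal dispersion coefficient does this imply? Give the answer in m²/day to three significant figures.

At the plume center C_max = M/(n_e·A·√(4πDt)), so D = M²/(4πt·(n_e·A·C_max)²).
n_e·A·C_max = 0.43 × 24.0 × 0.00691 = 0.07131 kg/m.
D = 7.58²/(4π × 596 × 0.07131²) = 1.51 m²/day.

1.51 m²/day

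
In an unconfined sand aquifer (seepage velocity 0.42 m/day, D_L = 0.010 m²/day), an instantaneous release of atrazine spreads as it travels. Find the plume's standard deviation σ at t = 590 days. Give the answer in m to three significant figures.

3.44 m

Dispersive spreading gives a Gaussian with σ² = 2Dt; advection only shifts the center.
σ = √(2 × 0.010 × 590) = 3.44 m.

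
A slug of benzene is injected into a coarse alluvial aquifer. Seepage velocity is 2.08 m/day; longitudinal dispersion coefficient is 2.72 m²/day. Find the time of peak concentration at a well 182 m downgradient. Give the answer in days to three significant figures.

For the 1D instantaneous-source solution, setting ∂C/∂t = 0 at fixed x gives v²t² + 2Dt − x² = 0, so t = (√(D² + v²x²) − D)/v².
√(D² + v²x²) = √(2.72² + 2.08² × 182²) = 378.6; v² = 4.3264.
t = (378.6 − 2.72)/4.3264 = 86.9 days (vs. the pure-advection estimate x/v = 87.5 d).

86.9 days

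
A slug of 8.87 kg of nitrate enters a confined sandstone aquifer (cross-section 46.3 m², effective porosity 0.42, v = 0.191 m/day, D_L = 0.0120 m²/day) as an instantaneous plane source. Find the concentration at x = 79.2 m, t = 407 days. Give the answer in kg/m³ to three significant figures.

For an instantaneous plane source, C(x,t) = M/(n_e·A·√(4πDt)) · exp(−(x−vt)²/(4Dt)), with n_e·A the pore (flow) area.
Plume center vt = 0.191 × 407 = 77.737 m, so the well at 79.2 m is 1.463 m downgradient of the peak.
√(4πDt) = 7.834 m, giving peak height M/(n_e·A·√(4πDt)) = 8.87/(0.42 × 46.3 × 7.834) = 0.05823 kg/m³.
(x−vt)²/(4Dt) = (1.463)²/(4 × 0.0120 × 407) = 0.1096; exp(−0.1096) = 0.8962.
C = 0.05823 × 0.8962 = 0.0522 kg/m³.

0.0522 kg/m³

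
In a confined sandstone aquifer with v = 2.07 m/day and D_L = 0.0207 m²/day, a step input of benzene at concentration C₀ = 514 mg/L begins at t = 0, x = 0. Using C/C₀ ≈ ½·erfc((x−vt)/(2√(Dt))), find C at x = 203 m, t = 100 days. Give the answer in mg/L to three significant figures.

For a continuous step input, C/C₀ ≈ ½·erfc((x−vt)/(2√(Dt))).
vt = 2.07 × 100 = 207 m and 2√(Dt) = 2√(0.0207 × 100) = 2.877 m.
Argument (x−vt)/(2√(Dt)) = (203 − 207)/2.877 = -1.390; ½·erfc(-1.390) = 0.9753.
C = 514 × 0.9753 = 501 mg/L.

501 mg/L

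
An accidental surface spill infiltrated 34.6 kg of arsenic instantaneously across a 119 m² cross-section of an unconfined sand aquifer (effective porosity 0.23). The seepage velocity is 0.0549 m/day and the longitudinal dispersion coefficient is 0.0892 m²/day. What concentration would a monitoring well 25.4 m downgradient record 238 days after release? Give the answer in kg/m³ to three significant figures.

For an instantaneous plane source, C(x,t) = M/(n_e·A·√(4πDt)) · exp(−(x−vt)²/(4Dt)), with n_e·A the pore (flow) area.
Plume center vt = 0.0549 × 238 = 13.0662 m, so the well at 25.4 m is 12.3338 m downgradient of the peak.
√(4πDt) = 16.33 m, giving peak height M/(n_e·A·√(4πDt)) = 34.6/(0.23 × 119 × 16.33) = 0.07741 kg/m³.
(x−vt)²/(4Dt) = (12.3338)²/(4 × 0.0892 × 238) = 1.791; exp(−1.791) = 0.1668.
C = 0.07741 × 0.1668 = 0.0129 kg/m³.

0.0129 kg/m³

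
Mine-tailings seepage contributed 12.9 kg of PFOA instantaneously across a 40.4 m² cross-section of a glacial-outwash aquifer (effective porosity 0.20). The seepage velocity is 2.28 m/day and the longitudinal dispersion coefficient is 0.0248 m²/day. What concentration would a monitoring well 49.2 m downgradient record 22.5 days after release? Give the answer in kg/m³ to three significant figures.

0.0836 kg/m³

For an instantaneous plane source, C(x,t) = M/(n_e·A·√(4πDt)) · exp(−(x−vt)²/(4Dt)), with n_e·A the pore (flow) area.
Plume center vt = 2.28 × 22.5 = 51.3 m, so the well at 49.2 m is 2.1 m upgradient of the peak.
√(4πDt) = 2.648 m, giving peak height M/(n_e·A·√(4πDt)) = 12.9/(0.20 × 40.4 × 2.648) = 0.6029 kg/m³.
(x−vt)²/(4Dt) = (-2.1)²/(4 × 0.0248 × 22.5) = 1.976; exp(−1.976) = 0.1386.
C = 0.6029 × 0.1386 = 0.0836 kg/m³.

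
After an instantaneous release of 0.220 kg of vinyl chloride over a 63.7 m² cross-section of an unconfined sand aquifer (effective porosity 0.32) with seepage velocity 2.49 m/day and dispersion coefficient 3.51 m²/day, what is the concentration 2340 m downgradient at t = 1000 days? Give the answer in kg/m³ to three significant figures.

1.03e-05 kg/m³

For an instantaneous plane source, C(x,t) = M/(n_e·A·√(4πDt)) · exp(−(x−vt)²/(4Dt)), with n_e·A the pore (flow) area.
Plume center vt = 2.49 × 1000 = 2490 m, so the well at 2340 m is 150 m upgradient of the peak.
√(4πDt) = 210.0 m, giving peak height M/(n_e·A·√(4πDt)) = 0.220/(0.32 × 63.7 × 210.0) = 5.139e-05 kg/m³.
(x−vt)²/(4Dt) = (-150)²/(4 × 3.51 × 1000) = 1.603; exp(−1.603) = 0.2013.
C = 5.139e-05 × 0.2013 = 1.03e-05 kg/m³.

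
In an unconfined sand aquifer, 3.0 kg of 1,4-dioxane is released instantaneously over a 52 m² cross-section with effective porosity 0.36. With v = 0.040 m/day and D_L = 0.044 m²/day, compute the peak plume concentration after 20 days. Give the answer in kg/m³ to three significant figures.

0.0482 kg/m³

The peak of an instantaneous 1D plume sits at x = vt; there the Gaussian factor is 1 and C_max = M/(n_e·A·√(4πDt)), where n_e·A is the pore area the mass is dissolved in.
√(4πDt) = √(4π × 0.044 × 20) = 3.325 m, so C_max = 3.0/(0.36 × 52 × 3.325) = 0.0482 kg/m³.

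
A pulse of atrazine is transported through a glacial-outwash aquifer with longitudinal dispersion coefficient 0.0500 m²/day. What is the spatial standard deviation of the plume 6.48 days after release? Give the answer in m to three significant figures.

0.805 m

Dispersive spreading gives a Gaussian with σ² = 2Dt; advection only shifts the center.
σ = √(2 × 0.0500 × 6.48) = 0.805 m.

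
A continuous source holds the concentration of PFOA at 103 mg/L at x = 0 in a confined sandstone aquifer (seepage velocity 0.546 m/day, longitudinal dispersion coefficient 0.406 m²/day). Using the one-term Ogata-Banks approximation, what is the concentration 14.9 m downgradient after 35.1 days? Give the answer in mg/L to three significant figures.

81.1 mg/L

For a continuous step input, C/C₀ ≈ ½·erfc((x−vt)/(2√(Dt))).
vt = 0.546 × 35.1 = 19.1646 m and 2√(Dt) = 2√(0.406 × 35.1) = 7.550 m.
Argument (x−vt)/(2√(Dt)) = (14.9 − 19.1646)/7.550 = -0.5648; ½·erfc(-0.5648) = 0.7878.
C = 103 × 0.7878 = 81.1 mg/L.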